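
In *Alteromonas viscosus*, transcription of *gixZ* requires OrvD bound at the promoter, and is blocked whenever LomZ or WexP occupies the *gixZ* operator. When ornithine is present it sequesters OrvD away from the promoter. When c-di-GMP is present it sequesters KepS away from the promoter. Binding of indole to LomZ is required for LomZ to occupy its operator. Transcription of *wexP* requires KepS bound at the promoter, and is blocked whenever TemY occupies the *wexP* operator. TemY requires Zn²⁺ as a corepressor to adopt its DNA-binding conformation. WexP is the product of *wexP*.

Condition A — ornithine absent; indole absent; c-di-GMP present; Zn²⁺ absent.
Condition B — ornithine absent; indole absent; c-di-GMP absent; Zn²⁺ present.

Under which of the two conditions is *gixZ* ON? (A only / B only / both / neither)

Condition A:
Ornithine is absent, so OrvD is active.
Indole is absent, so LomZ is inactive.
c-di-GMP is present, so KepS is inactive.
Zn²⁺ is absent, so TemY is inactive.
Required activator KepS is absent, so *wexP* is not transcribed.
So WexP is not produced.
No repressor is bound and OrvD is active, so *gixZ* is transcribed.
→ *gixZ* is ON in A.
Condition B:
Ornithine is absent, so OrvD is active.
Indole is absent, so LomZ is inactive.
c-di-GMP is absent, so KepS is active.
Zn²⁺ is present, so TemY is active.
With repressor TemY bound, *wexP* is not transcribed.
So WexP is not produced.
No repressor is bound and OrvD is active, so *gixZ* is transcribed.
→ *gixZ* is ON in B.

both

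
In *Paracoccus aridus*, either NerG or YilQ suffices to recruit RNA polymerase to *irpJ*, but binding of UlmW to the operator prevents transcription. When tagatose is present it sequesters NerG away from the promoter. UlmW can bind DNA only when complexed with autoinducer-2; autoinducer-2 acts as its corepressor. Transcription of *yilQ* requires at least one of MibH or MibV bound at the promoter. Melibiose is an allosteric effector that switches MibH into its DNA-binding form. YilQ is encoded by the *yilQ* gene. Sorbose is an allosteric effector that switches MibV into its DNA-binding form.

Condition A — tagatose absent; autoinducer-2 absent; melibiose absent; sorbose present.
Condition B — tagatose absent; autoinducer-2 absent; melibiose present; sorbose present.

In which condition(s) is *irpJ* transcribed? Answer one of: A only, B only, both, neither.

both

Condition A:
Tagatose is absent, so NerG is active.
Autoinducer-2 is absent, so UlmW is inactive.
Melibiose is absent, so MibH is inactive.
Sorbose is present, so MibV is active.
Activator MibV is present, so *yilQ* is transcribed.
So YilQ is produced and active.
Activator NerG is present, so *irpJ* is transcribed.
→ *irpJ* is ON in A.
Condition B:
Tagatose is absent, so NerG is active.
Autoinducer-2 is absent, so UlmW is inactive.
Melibiose is present, so MibH is active.
Sorbose is present, so MibV is active.
Activator MibH is present, so *yilQ* is transcribed.
So YilQ is produced and active.
Activator NerG is present, so *irpJ* is transcribed.
→ *irpJ* is ON in B.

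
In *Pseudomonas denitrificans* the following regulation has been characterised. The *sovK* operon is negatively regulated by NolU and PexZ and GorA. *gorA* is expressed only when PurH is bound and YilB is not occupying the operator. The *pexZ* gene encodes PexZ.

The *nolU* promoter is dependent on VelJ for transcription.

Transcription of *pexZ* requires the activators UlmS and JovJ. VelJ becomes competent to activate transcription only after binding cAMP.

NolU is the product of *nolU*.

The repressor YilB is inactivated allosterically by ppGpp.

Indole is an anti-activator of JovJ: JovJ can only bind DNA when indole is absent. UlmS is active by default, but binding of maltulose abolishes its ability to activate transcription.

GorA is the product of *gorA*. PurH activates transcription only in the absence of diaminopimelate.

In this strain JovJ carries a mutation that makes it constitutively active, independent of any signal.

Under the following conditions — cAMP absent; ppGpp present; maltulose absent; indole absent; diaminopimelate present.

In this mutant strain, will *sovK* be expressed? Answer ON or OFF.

cAMP is absent, so VelJ is inactive.
Required activator VelJ is absent, so *nolU* is not transcribed.
So NolU is not produced.
Maltulose is absent, so UlmS is active.
JovJ is constitutively active in this strain.
No repressor is bound and UlmS and JovJ are active, so *pexZ* is transcribed.
So PexZ is produced and active.
Diaminopimelate is present, so PurH is inactive.
ppGpp is present, so YilB is inactive.
Required activator PurH is absent, so *gorA* is not transcribed.
So GorA is not produced.
With repressor PexZ bound, *sovK* is not transcribed.

OFF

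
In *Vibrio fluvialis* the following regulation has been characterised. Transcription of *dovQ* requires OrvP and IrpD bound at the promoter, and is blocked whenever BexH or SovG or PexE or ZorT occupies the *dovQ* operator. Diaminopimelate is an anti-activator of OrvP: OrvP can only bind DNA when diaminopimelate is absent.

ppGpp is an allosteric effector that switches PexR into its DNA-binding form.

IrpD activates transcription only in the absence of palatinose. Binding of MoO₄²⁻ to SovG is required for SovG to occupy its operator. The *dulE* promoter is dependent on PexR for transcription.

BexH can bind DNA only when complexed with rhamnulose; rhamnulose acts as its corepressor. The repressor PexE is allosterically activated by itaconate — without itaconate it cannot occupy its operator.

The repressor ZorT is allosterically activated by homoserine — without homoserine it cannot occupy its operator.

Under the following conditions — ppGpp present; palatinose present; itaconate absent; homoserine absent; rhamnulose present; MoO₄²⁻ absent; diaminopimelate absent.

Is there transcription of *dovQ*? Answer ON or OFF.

Rhamnulose is present, so BexH is active.
Diaminopimelate is absent, so OrvP is active.
MoO₄²⁻ is absent, so SovG is inactive.
Itaconate is absent, so PexE is inactive.
Homoserine is absent, so ZorT is inactive.
Palatinose is present, so IrpD is inactive.
With repressor BexH bound, *dovQ* is not transcribed.

OFF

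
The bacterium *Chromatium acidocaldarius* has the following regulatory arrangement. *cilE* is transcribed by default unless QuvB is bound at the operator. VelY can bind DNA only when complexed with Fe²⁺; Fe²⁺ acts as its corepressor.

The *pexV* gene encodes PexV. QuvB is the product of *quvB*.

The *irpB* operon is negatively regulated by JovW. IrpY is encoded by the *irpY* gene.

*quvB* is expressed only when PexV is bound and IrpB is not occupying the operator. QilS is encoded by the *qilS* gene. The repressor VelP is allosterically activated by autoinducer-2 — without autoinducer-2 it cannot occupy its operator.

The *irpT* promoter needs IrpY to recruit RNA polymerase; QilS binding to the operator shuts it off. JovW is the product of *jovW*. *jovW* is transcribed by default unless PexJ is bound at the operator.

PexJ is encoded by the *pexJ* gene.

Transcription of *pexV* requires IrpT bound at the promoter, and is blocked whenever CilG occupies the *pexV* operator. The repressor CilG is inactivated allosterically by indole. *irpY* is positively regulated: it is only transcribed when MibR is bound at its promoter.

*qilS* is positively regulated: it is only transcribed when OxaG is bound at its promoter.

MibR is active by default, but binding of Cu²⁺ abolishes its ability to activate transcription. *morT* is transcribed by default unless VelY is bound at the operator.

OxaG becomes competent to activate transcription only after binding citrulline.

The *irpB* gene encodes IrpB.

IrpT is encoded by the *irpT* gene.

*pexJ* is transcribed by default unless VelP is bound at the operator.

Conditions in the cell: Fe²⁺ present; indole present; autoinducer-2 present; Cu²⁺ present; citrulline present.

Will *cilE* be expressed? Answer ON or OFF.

ON

Autoinducer-2 is present, so VelP is active.
With repressor VelP bound, *pexJ* is not transcribed.
So PexJ is not produced.
With no repressor bound, *jovW* is transcribed.
So JovW is produced and active.
With repressor JovW bound, *irpB* is not transcribed.
So IrpB is not produced.
Indole is present, so CilG is inactive.
Cu²⁺ is present, so MibR is inactive.
Required activator MibR is absent, so *irpY* is not transcribed.
So IrpY is not produced.
Citrulline is present, so OxaG is active.
No repressor is bound and OxaG is active, so *qilS* is transcribed.
So QilS is produced and active.
With repressor QilS bound, *irpT* is not transcribed.
So IrpT is not produced.
Required activator IrpT is absent, so *pexV* is not transcribed.
So PexV is not produced.
Required activator PexV is absent, so *quvB* is not transcribed.
So QuvB is not produced.
With no repressor bound, *cilE* is transcribed.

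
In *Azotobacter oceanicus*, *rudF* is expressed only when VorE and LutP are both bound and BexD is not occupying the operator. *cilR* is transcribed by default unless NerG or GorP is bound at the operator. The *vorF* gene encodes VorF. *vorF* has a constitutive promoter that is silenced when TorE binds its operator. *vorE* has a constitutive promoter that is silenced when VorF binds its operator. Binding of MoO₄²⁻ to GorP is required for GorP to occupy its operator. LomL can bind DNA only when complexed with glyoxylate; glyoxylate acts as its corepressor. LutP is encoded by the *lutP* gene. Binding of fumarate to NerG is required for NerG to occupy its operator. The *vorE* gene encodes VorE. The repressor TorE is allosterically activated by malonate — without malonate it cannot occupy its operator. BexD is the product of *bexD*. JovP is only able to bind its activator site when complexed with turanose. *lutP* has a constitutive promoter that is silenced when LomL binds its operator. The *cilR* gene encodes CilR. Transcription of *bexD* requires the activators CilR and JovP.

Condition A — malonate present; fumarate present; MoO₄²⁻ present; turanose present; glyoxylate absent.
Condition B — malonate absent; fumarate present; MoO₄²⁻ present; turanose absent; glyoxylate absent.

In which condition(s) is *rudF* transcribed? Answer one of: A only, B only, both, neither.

A only

Condition A:
Malonate is present, so TorE is active.
With repressor TorE bound, *vorF* is not transcribed.
So VorF is not produced.
With no repressor bound, *vorE* is transcribed.
So VorE is produced and active.
Fumarate is present, so NerG is active.
MoO₄²⁻ is present, so GorP is active.
With repressor NerG bound, *cilR* is not transcribed.
So CilR is not produced.
Turanose is present, so JovP is active.
Required activator CilR is absent, so *bexD* is not transcribed.
So BexD is not produced.
Glyoxylate is absent, so LomL is inactive.
With no repressor bound, *lutP* is transcribed.
So LutP is produced and active.
No repressor is bound and VorE and LutP are active, so *rudF* is transcribed.
→ *rudF* is ON in A.
Condition B:
Malonate is absent, so TorE is inactive.
With no repressor bound, *vorF* is transcribed.
So VorF is produced and active.
With repressor VorF bound, *vorE* is not transcribed.
So VorE is not produced.
Fumarate is present, so NerG is active.
MoO₄²⁻ is present, so GorP is active.
With repressor NerG bound, *cilR* is not transcribed.
So CilR is not produced.
Turanose is absent, so JovP is inactive.
Required activator CilR is absent, so *bexD* is not transcribed.
So BexD is not produced.
Glyoxylate is absent, so LomL is inactive.
With no repressor bound, *lutP* is transcribed.
So LutP is produced and active.
Required activator VorE is absent, so *rudF* is not transcribed.
→ *rudF* is OFF in B.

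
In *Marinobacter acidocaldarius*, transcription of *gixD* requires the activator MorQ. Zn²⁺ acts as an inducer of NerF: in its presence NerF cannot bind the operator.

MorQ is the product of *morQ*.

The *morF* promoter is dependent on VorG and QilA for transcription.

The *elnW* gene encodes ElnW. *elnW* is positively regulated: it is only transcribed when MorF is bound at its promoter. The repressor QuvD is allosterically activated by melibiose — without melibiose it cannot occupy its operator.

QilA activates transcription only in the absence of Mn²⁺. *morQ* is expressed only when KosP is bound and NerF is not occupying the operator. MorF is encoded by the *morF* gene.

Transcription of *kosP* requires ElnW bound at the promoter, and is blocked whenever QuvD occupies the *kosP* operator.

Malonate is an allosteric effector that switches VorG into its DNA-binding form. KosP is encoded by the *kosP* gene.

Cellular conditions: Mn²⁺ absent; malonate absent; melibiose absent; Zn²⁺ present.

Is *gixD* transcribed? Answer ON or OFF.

Malonate is absent, so VorG is inactive.
Mn²⁺ is absent, so QilA is active.
Required activator VorG is absent, so *morF* is not transcribed.
So MorF is not produced.
Required activator MorF is absent, so *elnW* is not transcribed.
So ElnW is not produced.
Melibiose is absent, so QuvD is inactive.
Required activator ElnW is absent, so *kosP* is not transcribed.
So KosP is not produced.
Zn²⁺ is present, so NerF is inactive.
Required activator KosP is absent, so *morQ* is not transcribed.
So MorQ is not produced.
Required activator MorQ is absent, so *gixD* is not transcribed.

OFF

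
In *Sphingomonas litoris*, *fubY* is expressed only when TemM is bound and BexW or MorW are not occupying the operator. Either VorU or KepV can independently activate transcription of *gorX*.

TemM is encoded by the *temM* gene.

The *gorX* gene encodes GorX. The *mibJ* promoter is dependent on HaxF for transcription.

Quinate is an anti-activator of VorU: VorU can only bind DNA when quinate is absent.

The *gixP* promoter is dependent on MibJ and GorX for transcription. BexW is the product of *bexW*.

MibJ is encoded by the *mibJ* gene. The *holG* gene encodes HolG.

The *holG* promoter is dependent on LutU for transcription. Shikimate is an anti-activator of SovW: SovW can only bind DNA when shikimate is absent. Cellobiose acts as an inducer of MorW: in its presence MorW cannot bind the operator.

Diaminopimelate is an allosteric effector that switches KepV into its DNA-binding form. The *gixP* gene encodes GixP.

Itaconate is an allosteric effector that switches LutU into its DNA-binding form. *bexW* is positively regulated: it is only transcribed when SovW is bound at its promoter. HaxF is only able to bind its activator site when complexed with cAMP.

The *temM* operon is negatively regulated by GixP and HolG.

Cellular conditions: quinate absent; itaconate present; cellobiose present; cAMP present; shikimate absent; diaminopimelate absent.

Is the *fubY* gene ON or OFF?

OFF

Shikimate is absent, so SovW is active.
No repressor is bound and SovW is active, so *bexW* is transcribed.
So BexW is produced and active.
cAMP is present, so HaxF is active.
No repressor is bound and HaxF is active, so *mibJ* is transcribed.
So MibJ is produced and active.
Quinate is absent, so VorU is active.
Diaminopimelate is absent, so KepV is inactive.
Activator VorU is present, so *gorX* is transcribed.
So GorX is produced and active.
No repressor is bound and MibJ and GorX are active, so *gixP* is transcribed.
So GixP is produced and active.
Itaconate is present, so LutU is active.
No repressor is bound and LutU is active, so *holG* is transcribed.
So HolG is produced and active.
With repressor GixP bound, *temM* is not transcribed.
So TemM is not produced.
Cellobiose is present, so MorW is inactive.
With repressor BexW bound, *fubY* is not transcribed.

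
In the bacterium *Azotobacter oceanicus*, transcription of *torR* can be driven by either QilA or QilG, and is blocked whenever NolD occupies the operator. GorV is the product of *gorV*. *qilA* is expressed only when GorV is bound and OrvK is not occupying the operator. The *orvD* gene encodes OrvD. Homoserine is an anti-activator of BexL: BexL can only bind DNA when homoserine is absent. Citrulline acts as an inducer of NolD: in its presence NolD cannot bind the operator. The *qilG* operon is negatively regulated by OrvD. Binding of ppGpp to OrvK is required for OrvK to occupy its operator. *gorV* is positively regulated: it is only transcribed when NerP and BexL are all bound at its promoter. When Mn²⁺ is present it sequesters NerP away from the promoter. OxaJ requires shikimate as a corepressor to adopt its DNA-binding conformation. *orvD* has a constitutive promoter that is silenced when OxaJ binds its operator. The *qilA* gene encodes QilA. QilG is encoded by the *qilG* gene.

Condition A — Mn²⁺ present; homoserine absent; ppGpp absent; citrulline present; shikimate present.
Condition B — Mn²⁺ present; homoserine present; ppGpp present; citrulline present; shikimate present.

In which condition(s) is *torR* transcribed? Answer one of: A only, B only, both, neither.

Condition A:
Mn²⁺ is present, so NerP is inactive.
Homoserine is absent, so BexL is active.
Required activator NerP is absent, so *gorV* is not transcribed.
So GorV is not produced.
ppGpp is absent, so OrvK is inactive.
Required activator GorV is absent, so *qilA* is not transcribed.
So QilA is not produced.
Citrulline is present, so NolD is inactive.
Shikimate is present, so OxaJ is active.
With repressor OxaJ bound, *orvD* is not transcribed.
So OrvD is not produced.
With no repressor bound, *qilG* is transcribed.
So QilG is produced and active.
Activator QilG is present, so *torR* is transcribed.
→ *torR* is ON in A.
Condition B:
Mn²⁺ is present, so NerP is inactive.
Homoserine is present, so BexL is inactive.
Required activator NerP is absent, so *gorV* is not transcribed.
So GorV is not produced.
ppGpp is present, so OrvK is active.
With repressor OrvK bound, *qilA* is not transcribed.
So QilA is not produced.
Citrulline is present, so NolD is inactive.
Shikimate is present, so OxaJ is active.
With repressor OxaJ bound, *orvD* is not transcribed.
So OrvD is not produced.
With no repressor bound, *qilG* is transcribed.
So QilG is produced and active.
Activator QilG is present, so *torR* is transcribed.
→ *torR* is ON in B.

both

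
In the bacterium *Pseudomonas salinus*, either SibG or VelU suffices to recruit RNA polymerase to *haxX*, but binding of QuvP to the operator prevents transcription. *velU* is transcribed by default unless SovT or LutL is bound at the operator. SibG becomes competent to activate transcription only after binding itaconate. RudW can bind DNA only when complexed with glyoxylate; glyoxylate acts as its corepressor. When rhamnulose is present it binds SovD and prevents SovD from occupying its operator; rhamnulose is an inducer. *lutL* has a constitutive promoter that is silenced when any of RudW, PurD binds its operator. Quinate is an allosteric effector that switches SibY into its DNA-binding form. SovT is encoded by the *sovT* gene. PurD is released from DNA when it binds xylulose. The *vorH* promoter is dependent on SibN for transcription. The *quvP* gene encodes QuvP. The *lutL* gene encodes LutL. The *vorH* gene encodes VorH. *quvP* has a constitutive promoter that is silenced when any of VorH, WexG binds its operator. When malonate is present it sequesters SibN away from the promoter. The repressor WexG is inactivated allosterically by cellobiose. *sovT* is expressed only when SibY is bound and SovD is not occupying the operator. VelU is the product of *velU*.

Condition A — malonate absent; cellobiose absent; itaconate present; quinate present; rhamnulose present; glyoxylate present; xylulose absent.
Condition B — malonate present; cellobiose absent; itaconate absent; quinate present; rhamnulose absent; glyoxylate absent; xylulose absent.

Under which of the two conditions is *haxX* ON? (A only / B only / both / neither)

both

Condition A:
Malonate is absent, so SibN is active.
No repressor is bound and SibN is active, so *vorH* is transcribed.
So VorH is produced and active.
Cellobiose is absent, so WexG is active.
With repressor VorH bound, *quvP* is not transcribed.
So QuvP is not produced.
Itaconate is present, so SibG is active.
Quinate is present, so SibY is active.
Rhamnulose is present, so SovD is inactive.
No repressor is bound and SibY is active, so *sovT* is transcribed.
So SovT is produced and active.
Glyoxylate is present, so RudW is active.
Xylulose is absent, so PurD is active.
With repressor RudW bound, *lutL* is not transcribed.
So LutL is not produced.
With repressor SovT bound, *velU* is not transcribed.
So VelU is not produced.
Activator SibG is present, so *haxX* is transcribed.
→ *haxX* is ON in A.
Condition B:
Malonate is present, so SibN is inactive.
Required activator SibN is absent, so *vorH* is not transcribed.
So VorH is not produced.
Cellobiose is absent, so WexG is active.
With repressor WexG bound, *quvP* is not transcribed.
So QuvP is not produced.
Itaconate is absent, so SibG is inactive.
Quinate is present, so SibY is active.
Rhamnulose is absent, so SovD is active.
With repressor SovD bound, *sovT* is not transcribed.
So SovT is not produced.
Glyoxylate is absent, so RudW is inactive.
Xylulose is absent, so PurD is active.
With repressor PurD bound, *lutL* is not transcribed.
So LutL is not produced.
With no repressor bound, *velU* is transcribed.
So VelU is produced and active.
Activator VelU is present, so *haxX* is transcribed.
→ *haxX* is ON in B.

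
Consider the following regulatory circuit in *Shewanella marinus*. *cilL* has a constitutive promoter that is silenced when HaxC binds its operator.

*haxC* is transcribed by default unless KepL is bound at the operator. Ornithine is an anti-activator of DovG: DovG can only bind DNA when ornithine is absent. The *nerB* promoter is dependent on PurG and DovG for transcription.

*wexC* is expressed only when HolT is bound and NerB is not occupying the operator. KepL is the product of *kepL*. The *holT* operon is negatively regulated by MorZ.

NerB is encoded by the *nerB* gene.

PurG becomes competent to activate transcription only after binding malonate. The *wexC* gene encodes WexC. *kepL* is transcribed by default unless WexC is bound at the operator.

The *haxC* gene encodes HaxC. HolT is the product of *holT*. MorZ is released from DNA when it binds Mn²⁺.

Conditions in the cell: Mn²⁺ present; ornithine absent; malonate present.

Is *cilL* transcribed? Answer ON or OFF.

Mn²⁺ is present, so MorZ is inactive.
With no repressor bound, *holT* is transcribed.
So HolT is produced and active.
Malonate is present, so PurG is active.
Ornithine is absent, so DovG is active.
No repressor is bound and PurG and DovG are active, so *nerB* is transcribed.
So NerB is produced and active.
With repressor NerB bound, *wexC* is not transcribed.
So WexC is not produced.
With no repressor bound, *kepL* is transcribed.
So KepL is produced and active.
With repressor KepL bound, *haxC* is not transcribed.
So HaxC is not produced.
With no repressor bound, *cilL* is transcribed.

ON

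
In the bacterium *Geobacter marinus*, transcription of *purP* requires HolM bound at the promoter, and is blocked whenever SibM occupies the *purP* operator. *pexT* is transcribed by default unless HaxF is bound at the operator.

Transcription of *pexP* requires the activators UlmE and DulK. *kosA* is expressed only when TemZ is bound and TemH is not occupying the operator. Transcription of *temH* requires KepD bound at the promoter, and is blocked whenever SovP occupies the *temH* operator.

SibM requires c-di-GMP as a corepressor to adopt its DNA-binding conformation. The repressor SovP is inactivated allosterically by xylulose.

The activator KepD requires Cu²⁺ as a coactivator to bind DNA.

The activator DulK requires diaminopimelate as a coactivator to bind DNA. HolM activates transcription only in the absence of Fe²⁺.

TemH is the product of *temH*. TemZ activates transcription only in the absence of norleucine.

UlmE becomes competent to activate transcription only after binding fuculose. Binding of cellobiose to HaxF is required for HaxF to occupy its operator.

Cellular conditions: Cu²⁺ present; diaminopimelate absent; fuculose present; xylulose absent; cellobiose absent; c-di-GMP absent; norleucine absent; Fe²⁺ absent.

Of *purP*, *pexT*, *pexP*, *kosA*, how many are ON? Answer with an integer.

Fe²⁺ is absent, so HolM is active.
c-di-GMP is absent, so SibM is inactive.
No repressor is bound and HolM is active, so *purP* is transcribed.
→ *purP* is ON.
Cellobiose is absent, so HaxF is inactive.
With no repressor bound, *pexT* is transcribed.
→ *pexT* is ON.
Fuculose is present, so UlmE is active.
Diaminopimelate is absent, so DulK is inactive.
Required activator DulK is absent, so *pexP* is not transcribed.
→ *pexP* is OFF.
Norleucine is absent, so TemZ is active.
Xylulose is absent, so SovP is active.
Cu²⁺ is present, so KepD is active.
With repressor SovP bound, *temH* is not transcribed.
So TemH is not produced.
No repressor is bound and TemZ is active, so *kosA* is transcribed.
→ *kosA* is ON.
3 of the 4 genes are transcribed.

3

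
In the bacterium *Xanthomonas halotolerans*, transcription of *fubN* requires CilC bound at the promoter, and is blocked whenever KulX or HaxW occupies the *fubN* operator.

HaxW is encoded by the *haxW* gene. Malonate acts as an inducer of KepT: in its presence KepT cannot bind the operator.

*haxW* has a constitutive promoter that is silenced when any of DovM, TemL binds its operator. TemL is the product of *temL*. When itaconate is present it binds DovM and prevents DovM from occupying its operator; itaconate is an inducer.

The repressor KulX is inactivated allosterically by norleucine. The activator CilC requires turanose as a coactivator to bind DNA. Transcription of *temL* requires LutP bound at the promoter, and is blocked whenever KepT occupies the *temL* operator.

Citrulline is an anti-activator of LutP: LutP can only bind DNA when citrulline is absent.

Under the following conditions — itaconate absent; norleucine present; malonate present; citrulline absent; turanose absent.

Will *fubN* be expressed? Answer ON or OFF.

Norleucine is present, so KulX is inactive.
Itaconate is absent, so DovM is active.
Citrulline is absent, so LutP is active.
Malonate is present, so KepT is inactive.
No repressor is bound and LutP is active, so *temL* is transcribed.
So TemL is produced and active.
With repressor DovM bound, *haxW* is not transcribed.
So HaxW is not produced.
Turanose is absent, so CilC is inactive.
Required activator CilC is absent, so *fubN* is not transcribed.

OFF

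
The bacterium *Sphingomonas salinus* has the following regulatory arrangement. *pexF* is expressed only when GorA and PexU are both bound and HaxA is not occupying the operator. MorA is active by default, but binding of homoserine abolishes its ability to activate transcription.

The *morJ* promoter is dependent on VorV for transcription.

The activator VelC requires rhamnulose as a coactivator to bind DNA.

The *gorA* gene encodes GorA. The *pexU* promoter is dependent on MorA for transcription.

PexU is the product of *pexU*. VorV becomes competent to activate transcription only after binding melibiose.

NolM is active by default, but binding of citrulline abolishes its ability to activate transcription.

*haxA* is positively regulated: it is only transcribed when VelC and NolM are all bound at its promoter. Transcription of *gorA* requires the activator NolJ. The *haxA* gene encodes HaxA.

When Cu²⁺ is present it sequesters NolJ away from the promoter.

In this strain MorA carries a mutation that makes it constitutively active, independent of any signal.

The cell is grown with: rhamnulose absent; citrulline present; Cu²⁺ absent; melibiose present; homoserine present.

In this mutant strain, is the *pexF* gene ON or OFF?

ON

Cu²⁺ is absent, so NolJ is active.
No repressor is bound and NolJ is active, so *gorA* is transcribed.
So GorA is produced and active.
MorA is constitutively active in this strain.
No repressor is bound and MorA is active, so *pexU* is transcribed.
So PexU is produced and active.
Rhamnulose is absent, so VelC is inactive.
Citrulline is present, so NolM is inactive.
Required activator VelC is absent, so *haxA* is not transcribed.
So HaxA is not produced.
No repressor is bound and GorA and PexU are active, so *pexF* is transcribed.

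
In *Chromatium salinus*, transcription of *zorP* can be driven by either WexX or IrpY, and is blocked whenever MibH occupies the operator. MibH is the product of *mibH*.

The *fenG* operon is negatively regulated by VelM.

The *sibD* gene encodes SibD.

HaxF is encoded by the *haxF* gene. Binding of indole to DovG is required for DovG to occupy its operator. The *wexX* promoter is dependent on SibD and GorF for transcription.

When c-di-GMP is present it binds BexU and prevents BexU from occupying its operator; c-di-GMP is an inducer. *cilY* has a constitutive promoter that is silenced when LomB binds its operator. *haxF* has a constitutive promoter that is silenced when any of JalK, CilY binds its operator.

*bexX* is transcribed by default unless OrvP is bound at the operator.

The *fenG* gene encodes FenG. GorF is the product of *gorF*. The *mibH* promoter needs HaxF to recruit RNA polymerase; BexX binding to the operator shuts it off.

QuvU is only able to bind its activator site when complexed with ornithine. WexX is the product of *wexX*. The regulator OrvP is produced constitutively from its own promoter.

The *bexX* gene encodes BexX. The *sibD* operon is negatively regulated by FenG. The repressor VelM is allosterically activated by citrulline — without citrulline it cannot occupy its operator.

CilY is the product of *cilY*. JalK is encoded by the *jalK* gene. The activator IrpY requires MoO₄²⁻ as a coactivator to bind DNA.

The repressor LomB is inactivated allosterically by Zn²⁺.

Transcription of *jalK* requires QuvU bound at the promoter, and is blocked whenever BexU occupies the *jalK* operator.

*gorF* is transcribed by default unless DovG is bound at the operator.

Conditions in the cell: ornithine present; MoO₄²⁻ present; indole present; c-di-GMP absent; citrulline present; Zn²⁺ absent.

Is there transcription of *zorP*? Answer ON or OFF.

OFF

OrvP is produced constitutively and is active.
With repressor OrvP bound, *bexX* is not transcribed.
So BexX is not produced.
Ornithine is present, so QuvU is active.
c-di-GMP is absent, so BexU is active.
With repressor BexU bound, *jalK* is not transcribed.
So JalK is not produced.
Zn²⁺ is absent, so LomB is active.
With repressor LomB bound, *cilY* is not transcribed.
So CilY is not produced.
With no repressor bound, *haxF* is transcribed.
So HaxF is produced and active.
No repressor is bound and HaxF is active, so *mibH* is transcribed.
So MibH is produced and active.
Citrulline is present, so VelM is active.
With repressor VelM bound, *fenG* is not transcribed.
So FenG is not produced.
With no repressor bound, *sibD* is transcribed.
So SibD is produced and active.
Indole is present, so DovG is active.
With repressor DovG bound, *gorF* is not transcribed.
So GorF is not produced.
Required activator GorF is absent, so *wexX* is not transcribed.
So WexX is not produced.
MoO₄²⁻ is present, so IrpY is active.
With repressor MibH bound, *zorP* is not transcribed.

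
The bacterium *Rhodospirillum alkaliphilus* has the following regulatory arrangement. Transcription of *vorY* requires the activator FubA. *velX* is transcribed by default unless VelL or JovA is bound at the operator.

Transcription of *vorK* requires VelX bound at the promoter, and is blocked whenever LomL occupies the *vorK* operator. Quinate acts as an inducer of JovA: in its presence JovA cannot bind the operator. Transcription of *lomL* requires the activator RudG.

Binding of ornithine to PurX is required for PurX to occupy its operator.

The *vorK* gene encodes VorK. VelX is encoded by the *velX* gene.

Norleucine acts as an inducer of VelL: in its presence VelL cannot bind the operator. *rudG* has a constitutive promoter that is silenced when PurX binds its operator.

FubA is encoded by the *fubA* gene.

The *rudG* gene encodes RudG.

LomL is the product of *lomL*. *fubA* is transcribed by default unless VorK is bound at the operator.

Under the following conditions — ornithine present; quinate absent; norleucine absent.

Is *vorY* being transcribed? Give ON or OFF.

ON

Ornithine is present, so PurX is active.
With repressor PurX bound, *rudG* is not transcribed.
So RudG is not produced.
Required activator RudG is absent, so *lomL* is not transcribed.
So LomL is not produced.
Norleucine is absent, so VelL is active.
Quinate is absent, so JovA is active.
With repressor VelL bound, *velX* is not transcribed.
So VelX is not produced.
Required activator VelX is absent, so *vorK* is not transcribed.
So VorK is not produced.
With no repressor bound, *fubA* is transcribed.
So FubA is produced and active.
No repressor is bound and FubA is active, so *vorY* is transcribed.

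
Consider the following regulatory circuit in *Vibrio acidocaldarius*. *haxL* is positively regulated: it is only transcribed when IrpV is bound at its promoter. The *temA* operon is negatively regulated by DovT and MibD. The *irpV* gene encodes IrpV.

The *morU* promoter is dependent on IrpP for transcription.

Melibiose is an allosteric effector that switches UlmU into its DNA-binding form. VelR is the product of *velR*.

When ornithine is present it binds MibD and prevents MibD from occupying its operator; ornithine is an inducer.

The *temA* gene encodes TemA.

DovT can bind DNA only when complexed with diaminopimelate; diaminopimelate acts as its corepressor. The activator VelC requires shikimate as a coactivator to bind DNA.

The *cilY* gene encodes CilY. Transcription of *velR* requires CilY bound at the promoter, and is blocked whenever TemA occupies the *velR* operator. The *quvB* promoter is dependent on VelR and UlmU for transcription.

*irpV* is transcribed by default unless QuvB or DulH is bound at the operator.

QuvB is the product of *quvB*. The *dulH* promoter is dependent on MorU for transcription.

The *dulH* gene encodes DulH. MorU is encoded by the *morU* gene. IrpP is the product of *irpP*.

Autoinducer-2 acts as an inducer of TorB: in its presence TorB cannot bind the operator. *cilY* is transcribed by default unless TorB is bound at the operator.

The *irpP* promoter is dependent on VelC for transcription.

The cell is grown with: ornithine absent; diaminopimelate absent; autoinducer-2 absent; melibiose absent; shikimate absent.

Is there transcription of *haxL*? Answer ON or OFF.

Diaminopimelate is absent, so DovT is inactive.
Ornithine is absent, so MibD is active.
With repressor MibD bound, *temA* is not transcribed.
So TemA is not produced.
Autoinducer-2 is absent, so TorB is active.
With repressor TorB bound, *cilY* is not transcribed.
So CilY is not produced.
Required activator CilY is absent, so *velR* is not transcribed.
So VelR is not produced.
Melibiose is absent, so UlmU is inactive.
Required activator VelR is absent, so *quvB* is not transcribed.
So QuvB is not produced.
Shikimate is absent, so VelC is inactive.
Required activator VelC is absent, so *irpP* is not transcribed.
So IrpP is not produced.
Required activator IrpP is absent, so *morU* is not transcribed.
So MorU is not produced.
Required activator MorU is absent, so *dulH* is not transcribed.
So DulH is not produced.
With no repressor bound, *irpV* is transcribed.
So IrpV is produced and active.
No repressor is bound and IrpV is active, so *haxL* is transcribed.

ON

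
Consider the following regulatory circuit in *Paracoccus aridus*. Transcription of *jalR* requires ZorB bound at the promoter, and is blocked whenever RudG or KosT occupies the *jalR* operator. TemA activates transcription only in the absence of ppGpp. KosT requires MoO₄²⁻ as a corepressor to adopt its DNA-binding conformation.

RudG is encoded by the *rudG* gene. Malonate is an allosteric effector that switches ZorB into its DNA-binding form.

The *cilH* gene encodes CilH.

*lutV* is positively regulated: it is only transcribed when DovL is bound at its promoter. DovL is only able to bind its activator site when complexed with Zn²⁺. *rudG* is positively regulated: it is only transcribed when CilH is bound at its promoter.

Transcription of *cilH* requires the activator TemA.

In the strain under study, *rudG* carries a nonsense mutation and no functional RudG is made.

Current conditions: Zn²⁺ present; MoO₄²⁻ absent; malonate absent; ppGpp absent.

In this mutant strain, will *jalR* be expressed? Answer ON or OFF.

OFF

Malonate is absent, so ZorB is inactive.
RudG is non-functional in this strain, so it has no effect.
MoO₄²⁻ is absent, so KosT is inactive.
Required activator ZorB is absent, so *jalR* is not transcribed.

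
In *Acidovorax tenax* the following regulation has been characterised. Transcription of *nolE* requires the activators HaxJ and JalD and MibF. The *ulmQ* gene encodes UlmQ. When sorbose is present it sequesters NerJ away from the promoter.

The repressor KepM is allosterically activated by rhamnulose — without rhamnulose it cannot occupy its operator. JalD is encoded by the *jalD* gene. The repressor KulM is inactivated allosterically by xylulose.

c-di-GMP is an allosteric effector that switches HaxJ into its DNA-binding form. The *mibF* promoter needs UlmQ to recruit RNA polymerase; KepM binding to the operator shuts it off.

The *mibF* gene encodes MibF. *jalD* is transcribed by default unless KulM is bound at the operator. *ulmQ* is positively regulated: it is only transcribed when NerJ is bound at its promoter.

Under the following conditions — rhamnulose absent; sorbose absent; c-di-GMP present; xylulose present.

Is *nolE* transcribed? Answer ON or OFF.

c-di-GMP is present, so HaxJ is active.
Xylulose is present, so KulM is inactive.
With no repressor bound, *jalD* is transcribed.
So JalD is produced and active.
Sorbose is absent, so NerJ is active.
No repressor is bound and NerJ is active, so *ulmQ* is transcribed.
So UlmQ is produced and active.
Rhamnulose is absent, so KepM is inactive.
No repressor is bound and UlmQ is active, so *mibF* is transcribed.
So MibF is produced and active.
No repressor is bound and HaxJ and JalD and MibF are active, so *nolE* is transcribed.

ON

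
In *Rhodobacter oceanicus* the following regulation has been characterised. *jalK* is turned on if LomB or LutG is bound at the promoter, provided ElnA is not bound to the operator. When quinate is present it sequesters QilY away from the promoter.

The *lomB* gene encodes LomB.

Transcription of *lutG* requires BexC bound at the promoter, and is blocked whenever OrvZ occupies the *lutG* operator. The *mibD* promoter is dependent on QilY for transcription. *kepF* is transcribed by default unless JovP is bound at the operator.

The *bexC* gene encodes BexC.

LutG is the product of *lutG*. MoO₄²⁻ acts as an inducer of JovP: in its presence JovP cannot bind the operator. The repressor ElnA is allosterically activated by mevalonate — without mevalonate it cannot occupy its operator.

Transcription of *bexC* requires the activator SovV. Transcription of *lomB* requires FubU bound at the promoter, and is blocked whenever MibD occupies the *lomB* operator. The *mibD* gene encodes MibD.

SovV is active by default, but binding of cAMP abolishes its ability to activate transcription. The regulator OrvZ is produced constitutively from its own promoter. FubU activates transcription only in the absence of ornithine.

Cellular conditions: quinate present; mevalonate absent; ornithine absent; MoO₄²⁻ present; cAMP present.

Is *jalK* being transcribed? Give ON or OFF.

Ornithine is absent, so FubU is active.
Quinate is present, so QilY is inactive.
Required activator QilY is absent, so *mibD* is not transcribed.
So MibD is not produced.
No repressor is bound and FubU is active, so *lomB* is transcribed.
So LomB is produced and active.
Mevalonate is absent, so ElnA is inactive.
cAMP is present, so SovV is inactive.
Required activator SovV is absent, so *bexC* is not transcribed.
So BexC is not produced.
OrvZ is produced constitutively and is active.
With repressor OrvZ bound, *lutG* is not transcribed.
So LutG is not produced.
Activator LomB is present, so *jalK* is transcribed.

ON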